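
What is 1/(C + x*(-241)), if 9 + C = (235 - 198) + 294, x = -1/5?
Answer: 5/1851 ≈ 0.0027012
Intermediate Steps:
x = -1/5 ≈ -0.20000
C = 322 (C = -9 + ((235 - 198) + 294) = -9 + (37 + 294) = -9 + 331 = 322)
1/(C + x*(-241)) = 1/(322 - 1/5*(-241)) = 1/(322 + 241/5) = 1/(1851/5) = 5/1851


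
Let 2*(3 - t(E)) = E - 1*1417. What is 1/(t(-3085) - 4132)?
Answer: -1/1878 ≈ -0.00053248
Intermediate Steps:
t(E) = 1423/2 - E/2 (t(E) = 3 - (E - 1*1417)/2 = 3 - (E - 1417)/2 = 3 - (-1417 + E)/2 = 3 + (1417/2 - E/2) = 1423/2 - E/2)
1/(t(-3085) - 4132) = 1/((1423/2 - 1/2*(-3085)) - 4132) = 1/((1423/2 + 3085/2) - 4132) = 1/(2254 - 4132) = 1/(-1878) = -1/1878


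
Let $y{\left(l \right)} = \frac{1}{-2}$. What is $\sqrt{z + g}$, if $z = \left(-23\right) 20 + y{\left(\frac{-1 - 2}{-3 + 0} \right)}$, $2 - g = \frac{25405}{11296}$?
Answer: $\frac{i \sqrt{3674462426}}{2824} \approx 21.465 i$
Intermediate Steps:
$y{\left(l \right)} = - \frac{1}{2}$
$g = - \frac{2813}{11296}$ ($g = 2 - \frac{25405}{11296} = - \frac{2813}{11296} \approx -0.24903$)
$z = - \frac{921}{2}$ ($z = \left(-23\right) 20 - \frac{1}{2} = -460 - \frac{1}{2} = - \frac{921}{2} \approx -460.5$)
$\sqrt{z + g} = \sqrt{- \frac{921}{2} - \frac{2813}{11296}} = \sqrt{- \frac{5204621}{11296}} = \frac{i \sqrt{3674462426}}{2824}$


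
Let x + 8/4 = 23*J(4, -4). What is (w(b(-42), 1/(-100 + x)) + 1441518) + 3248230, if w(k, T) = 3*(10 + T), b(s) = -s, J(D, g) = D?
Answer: 46897777/10 ≈ 4.6898e+6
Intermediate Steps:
x = 90 (x = -2 + 23*4 = -2 + 92 = 90)
w(k, T) = 30 + 3*T
(w(b(-42), 1/(-100 + x)) + 1441518) + 3248230 = ((30 + 3/(-100 + 90)) + 1441518) + 3248230 = ((30 + 3/(-10)) + 1441518) + 3248230 = ((30 + 3*(-⅒)) + 1441518) + 3248230 = ((30 - 3/10) + 1441518) + 3248230 = (297/10 + 1441518) + 3248230 = 14415477/10 + 3248230 = 46897777/10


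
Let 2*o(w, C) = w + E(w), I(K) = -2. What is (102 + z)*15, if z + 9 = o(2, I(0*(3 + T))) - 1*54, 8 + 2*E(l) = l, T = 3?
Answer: 1155/2 ≈ 577.50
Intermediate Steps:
E(l) = -4 + l/2
o(w, C) = -2 + 3*w/4 (o(w, C) = (w + (-4 + w/2))/2 = (-4 + 3*w/2)/2 = -2 + 3*w/4)
z = -127/2 (z = -9 + ((-2 + (¾)*2) - 1*54) = -9 + ((-2 + 3/2) - 54) = -9 + (-½ - 54) = -9 - 109/2 = -127/2 ≈ -63.500)
(102 + z)*15 = (102 - 127/2)*15 = (77/2)*15 = 1155/2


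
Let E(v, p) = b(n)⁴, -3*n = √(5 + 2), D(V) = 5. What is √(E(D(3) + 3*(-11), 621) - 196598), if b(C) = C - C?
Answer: I*√196598 ≈ 443.39*I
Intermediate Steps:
n = -√7/3 (n = -√(5 + 2)/3 = -√7/3 ≈ -0.88192)
b(C) = 0
E(v, p) = 0 (E(v, p) = 0⁴ = 0)
√(E(D(3) + 3*(-11), 621) - 196598) = √(0 - 196598) = √(-196598) = I*√196598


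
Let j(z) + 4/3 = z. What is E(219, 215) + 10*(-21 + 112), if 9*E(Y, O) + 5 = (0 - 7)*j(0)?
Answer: 24583/27 ≈ 910.48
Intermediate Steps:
j(z) = -4/3 + z
E(Y, O) = 13/27 (E(Y, O) = -5/9 + ((0 - 7)*(-4/3 + 0))/9 = -5/9 + (-7*(-4/3))/9 = -5/9 + (1/9)*(28/3) = -5/9 + 28/27 = 13/27)
E(219, 215) + 10*(-21 + 112) = 13/27 + 10*(-21 + 112) = 13/27 + 10*91 = 13/27 + 910 = 24583/27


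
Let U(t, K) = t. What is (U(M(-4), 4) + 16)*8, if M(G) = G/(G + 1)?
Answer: 416/3 ≈ 138.67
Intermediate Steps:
M(G) = G/(1 + G)
(U(M(-4), 4) + 16)*8 = (-4/(1 - 4) + 16)*8 = (-4/(-3) + 16)*8 = (-4*(-⅓) + 16)*8 = (4/3 + 16)*8 = (52/3)*8 = 416/3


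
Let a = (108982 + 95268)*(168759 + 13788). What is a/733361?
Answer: 37285224750/733361 ≈ 50842.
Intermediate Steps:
a = 37285224750 (a = 204250*182547 = 37285224750)
a/733361 = 37285224750/733361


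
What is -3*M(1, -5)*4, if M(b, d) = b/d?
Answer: 12/5 ≈ 2.4000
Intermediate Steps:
-3*M(1, -5)*4 = -3/(-5)*4 = -3*(-1)/5*4 = -3*(-⅕)*4 = (⅗)*4 = 12/5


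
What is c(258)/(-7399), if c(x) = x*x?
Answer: -66564/7399 ≈ -8.9964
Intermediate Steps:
c(x) = x**2
c(258)/(-7399) = 258**2/(-7399) = 66564*(-1/7399) = -66564/7399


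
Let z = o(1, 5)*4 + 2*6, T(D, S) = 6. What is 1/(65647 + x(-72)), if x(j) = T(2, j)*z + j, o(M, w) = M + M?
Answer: 1/65695 ≈ 1.5222e-5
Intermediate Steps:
o(M, w) = 2*M
z = 20 (z = (2*1)*4 + 2*6 = 2*4 + 12 = 8 + 12 = 20)
x(j) = 120 + j (x(j) = 6*20 + j = 120 + j)
1/(65647 + x(-72)) = 1/(65647 + (120 - 72)) = 1/(65647 + 48) = 1/65695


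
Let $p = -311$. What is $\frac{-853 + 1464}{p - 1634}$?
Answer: $- \frac{611}{1945} \approx -0.31414$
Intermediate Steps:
$\frac{-853 + 1464}{p - 1634} = \frac{-853 + 1464}{-311 - 1634} = \frac{611}{-1945} = 611 \left(- \frac{1}{1945}\right) = - \frac{611}{1945}$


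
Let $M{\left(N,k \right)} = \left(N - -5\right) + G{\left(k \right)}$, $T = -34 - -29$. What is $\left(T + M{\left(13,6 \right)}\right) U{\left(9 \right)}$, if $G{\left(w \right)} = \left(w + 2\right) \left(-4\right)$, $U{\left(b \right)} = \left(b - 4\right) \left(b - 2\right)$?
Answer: $-665$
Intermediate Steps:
$U{\left(b \right)} = \left(-4 + b\right) \left(-2 + b\right)$
$T = -5$ ($T = -34 + 29 = -5$)
$G{\left(w \right)} = -8 - 4 w$ ($G{\left(w \right)} = \left(2 + w\right) \left(-4\right) = -8 - 4 w$)
$M{\left(N,k \right)} = -3 + N - 4 k$ ($M{\left(N,k \right)} = \left(N - -5\right) - \left(8 + 4 k\right) = \left(N + 5\right) - \left(8 + 4 k\right) = \left(5 + N\right) - \left(8 + 4 k\right) = -3 + N - 4 k$)
$\left(T + M{\left(13,6 \right)}\right) U{\left(9 \right)} = \left(-5 - 14\right) \left(8 + 9^{2} - 54\right) = \left(-5 - 14\right) \left(8 + 81 - 54\right) = \left(-5 - 14\right) 35 = \left(-19\right) 35 = -665$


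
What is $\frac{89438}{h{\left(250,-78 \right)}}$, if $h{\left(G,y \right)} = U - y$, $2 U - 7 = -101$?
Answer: $\frac{89438}{31} \approx 2885.1$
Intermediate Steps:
$U = -47$ ($U = \frac{7}{2} + \frac{1}{2} \left(-101\right) = \frac{7}{2} - \frac{101}{2} = -47$)
$h{\left(G,y \right)} = -47 - y$
$\frac{89438}{h{\left(250,-78 \right)}} = \frac{89438}{-47 - -78} = \frac{89438}{-47 + 78} = \frac{89438}{31}$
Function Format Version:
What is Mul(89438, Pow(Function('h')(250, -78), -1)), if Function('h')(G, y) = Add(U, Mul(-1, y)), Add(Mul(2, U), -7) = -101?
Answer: Rational(89438, 31) ≈ 2885.1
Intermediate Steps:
U = -47 (U = Add(Rational(7, 2), Mul(Rational(1, 2), -101)) = Add(Rational(7, 2), Rational(-101, 2)) = -47)
Function('h')(G, y) = Add(-47, Mul(-1, y))
Mul(89438, Pow(Function('h')(250, -78), -1)) = Mul(89438, Pow(Add(-47, Mul(-1, -78)), -1)) = Mul(89438, Pow(Add(-47, 78), -1)) = Mul(89438, Pow(31, -1)) = Mul(89438, Rational(1, 31)) = Rational(89438, 31)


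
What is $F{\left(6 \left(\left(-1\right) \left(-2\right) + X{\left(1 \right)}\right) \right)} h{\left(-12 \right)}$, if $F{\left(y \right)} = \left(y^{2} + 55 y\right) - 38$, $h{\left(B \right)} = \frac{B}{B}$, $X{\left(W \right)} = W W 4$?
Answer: $3238$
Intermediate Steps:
$X{\left(W \right)} = 4 W^{2}$ ($X{\left(W \right)} = W^{2} \cdot 4 = 4 W^{2}$)
$h{\left(B \right)} = 1$
$F{\left(y \right)} = -38 + y^{2} + 55 y$
$F{\left(6 \left(\left(-1\right) \left(-2\right) + X{\left(1 \right)}\right) \right)} h{\left(-12 \right)} = \left(-38 + \left(6 \left(\left(-1\right) \left(-2\right) + 4 \cdot 1^{2}\right)\right)^{2} + 55 \cdot 6 \left(\left(-1\right) \left(-2\right) + 4 \cdot 1^{2}\right)\right) 1 = \left(-38 + \left(6 \left(2 + 4 \cdot 1\right)\right)^{2} + 55 \cdot 6 \left(2 + 4 \cdot 1\right)\right) 1 = \left(-38 + \left(6 \left(2 + 4\right)\right)^{2} + 55 \cdot 6 \left(2 + 4\right)\right) 1 = \left(-38 + \left(6 \cdot 6\right)^{2} + 55 \cdot 6 \cdot 6\right) 1 = \left(-38 + 36^{2} + 55 \cdot 36\right) 1 = \left(-38 + 1296 + 1980\right) 1 = 3238 \cdot 1 = 3238$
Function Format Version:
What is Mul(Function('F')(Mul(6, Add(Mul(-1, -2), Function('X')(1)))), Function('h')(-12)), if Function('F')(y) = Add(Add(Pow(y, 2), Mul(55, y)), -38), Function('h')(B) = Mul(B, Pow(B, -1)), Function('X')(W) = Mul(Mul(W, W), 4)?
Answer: 3238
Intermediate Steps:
Function('X')(W) = Mul(4, Pow(W, 2)) (Function('X')(W) = Mul(Pow(W, 2), 4) = Mul(4, Pow(W, 2)))
Function('h')(B) = 1
Function('F')(y) = Add(-38, Pow(y, 2), Mul(55, y))
Mul(Function('F')(Mul(6, Add(Mul(-1, -2), Function('X')(1)))), Function('h')(-12)) = Mul(Add(-38, Pow(Mul(6, Add(Mul(-1, -2), Mul(4, Pow(1, 2)))), 2), Mul(55, Mul(6, Add(Mul(-1, -2), Mul(4, Pow(1, 2)))))), 1) = Mul(Add(-38, Pow(Mul(6, Add(2, Mul(4, 1))), 2), Mul(55, Mul(6, Add(2, Mul(4, 1))))), 1) = Mul(Add(-38, Pow(Mul(6, Add(2, 4)), 2), Mul(55, Mul(6, Add(2, 4)))), 1) = Mul(Add(-38, Pow(Mul(6, 6), 2), Mul(55, Mul(6, 6))), 1) = Mul(Add(-38, Pow(36, 2), Mul(55, 36)), 1) = Mul(Add(-38, 1296, 1980), 1) = Mul(3238, 1) = 3238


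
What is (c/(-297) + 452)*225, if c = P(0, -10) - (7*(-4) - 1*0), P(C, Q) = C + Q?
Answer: 1118550/11 ≈ 1.0169e+5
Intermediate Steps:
c = 18 (c = (0 - 10) - (7*(-4) - 1*0) = -10 - (-28 + 0) = -10 - 1*(-28) = -10 + 28 = 18)
(c/(-297) + 452)*225 = (18/(-297) + 452)*225 = (18*(-1/297) + 452)*225 = (-2/33 + 452)*225 = (14914/33)*225 = 1118550/11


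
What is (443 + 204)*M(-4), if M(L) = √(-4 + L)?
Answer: 1294*I*√2 ≈ 1830.0*I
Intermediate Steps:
(443 + 204)*M(-4) = (443 + 204)*√(-4 - 4) = 647*√(-8) = 647*(2*I*√2) = 1294*I*√2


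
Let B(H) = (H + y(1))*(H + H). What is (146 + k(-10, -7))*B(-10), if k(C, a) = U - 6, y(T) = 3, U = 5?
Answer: 20300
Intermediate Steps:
B(H) = 2*H*(3 + H) (B(H) = (H + 3)*(H + H) = (3 + H)*(2*H) = 2*H*(3 + H))
k(C, a) = -1 (k(C, a) = 5 - 6 = -1)
(146 + k(-10, -7))*B(-10) = (146 - 1)*(2*(-10)*(3 - 10)) = 145*(2*(-10)*(-7)) = 145*140 = 20300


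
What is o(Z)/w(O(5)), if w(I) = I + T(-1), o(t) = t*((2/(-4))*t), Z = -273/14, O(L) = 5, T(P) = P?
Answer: -1521/32 ≈ -47.531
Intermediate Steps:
Z = -39/2 (Z = -273*1/14 = -39/2 ≈ -19.500)
o(t) = -t²/2 (o(t) = t*((2*(-¼))*t) = t*(-t/2) = -t²/2)
w(I) = -1 + I (w(I) = I - 1 = -1 + I)
o(Z)/w(O(5)) = (-(-39/2)²/2)/(-1 + 5) = -½*1521/4/4 = -1521/8*¼ = -1521/32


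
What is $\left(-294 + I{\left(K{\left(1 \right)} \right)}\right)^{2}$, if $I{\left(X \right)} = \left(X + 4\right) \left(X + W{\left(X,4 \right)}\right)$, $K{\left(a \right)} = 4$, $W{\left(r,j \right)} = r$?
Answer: $52900$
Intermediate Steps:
$I{\left(X \right)} = 2 X \left(4 + X\right)$ ($I{\left(X \right)} = \left(X + 4\right) \left(X + X\right) = \left(4 + X\right) 2 X = 2 X \left(4 + X\right)$)
$\left(-294 + I{\left(K{\left(1 \right)} \right)}\right)^{2} = \left(-294 + 2 \cdot 4 \left(4 + 4\right)\right)^{2} = \left(-294 + 2 \cdot 4 \cdot 8\right)^{2} = \left(-294 + 64\right)^{2} = \left(-230\right)^{2} = 52900$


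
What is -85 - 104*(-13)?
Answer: 1267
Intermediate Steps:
-85 - 104*(-13) = -85 + 1352 = 1267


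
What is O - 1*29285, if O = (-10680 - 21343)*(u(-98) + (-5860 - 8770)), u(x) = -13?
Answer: 468883504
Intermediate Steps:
O = 468912789 (O = (-10680 - 21343)*(-13 + (-5860 - 8770)) = -32023*(-13 - 14630) = -32023*(-14643) = 468912789)
O - 1*29285 = 468912789 - 1*29285 = 468912789 - 29285 = 468883504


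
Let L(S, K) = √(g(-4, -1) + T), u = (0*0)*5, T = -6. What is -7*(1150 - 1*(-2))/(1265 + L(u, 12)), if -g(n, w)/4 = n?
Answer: -680064/106681 + 2688*√10/533405 ≈ -6.3588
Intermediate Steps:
g(n, w) = -4*n
u = 0 (u = 0*5 = 0)
L(S, K) = √10 (L(S, K) = √(-4*(-4) - 6) = √(16 - 6) = √10)
-7*(1150 - 1*(-2))/(1265 + L(u, 12)) = -7*(1150 - 1*(-2))/(1265 + √10) = -7*(1150 + 2)/(1265 + √10) = -8064/(1265 + √10)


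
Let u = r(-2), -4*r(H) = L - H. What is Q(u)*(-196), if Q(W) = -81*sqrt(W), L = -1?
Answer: 7938*I ≈ 7938.0*I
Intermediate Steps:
r(H) = 1/4 + H/4 (r(H) = -(-1 - H)/4 = 1/4 + H/4)
u = -1/4 (u = 1/4 + (1/4)*(-2) = 1/4 - 1/2 = -1/4 ≈ -0.25000)
Q(u)*(-196) = -81*I/2*(-196) = 7938*I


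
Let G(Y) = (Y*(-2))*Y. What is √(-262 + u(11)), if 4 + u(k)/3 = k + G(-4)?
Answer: I*√337 ≈ 18.358*I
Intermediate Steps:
G(Y) = -2*Y² (G(Y) = (-2*Y)*Y = -2*Y²)
u(k) = -108 + 3*k (u(k) = -12 + 3*(k - 2*(-4)²) = -12 + 3*(k - 2*16) = -12 + 3*(k - 32) = -12 + 3*(-32 + k) = -12 + (-96 + 3*k) = -108 + 3*k)
√(-262 + u(11)) = √(-262 + (-108 + 3*11)) = √(-262 + (-108 + 33)) = √(-262 - 75) = √(-337) = I*√337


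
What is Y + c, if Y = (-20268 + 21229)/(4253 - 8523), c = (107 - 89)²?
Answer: 1382519/4270 ≈ 323.77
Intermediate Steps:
c = 324 (c = 18² = 324)
Y = -961/4270 (Y = 961/(-4270) = 961*(-1/4270) = -961/4270 ≈ -0.22506)
Y + c = -961/4270 + 324 = 1382519/4270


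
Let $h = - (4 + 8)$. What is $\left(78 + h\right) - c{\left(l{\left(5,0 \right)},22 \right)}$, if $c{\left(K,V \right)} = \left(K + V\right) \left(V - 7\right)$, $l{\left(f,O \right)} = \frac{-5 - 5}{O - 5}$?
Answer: $-294$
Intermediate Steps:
$l{\left(f,O \right)} = - \frac{10}{-5 + O}$
$c{\left(K,V \right)} = \left(-7 + V\right) \left(K + V\right)$ ($c{\left(K,V \right)} = \left(K + V\right) \left(-7 + V\right) = \left(-7 + V\right) \left(K + V\right)$)
$h = -12$ ($h = \left(-1\right) 12 = -12$)
$\left(78 + h\right) - c{\left(l{\left(5,0 \right)},22 \right)} = \left(78 - 12\right) - \left(22^{2} - 7 \left(- \frac{10}{-5 + 0}\right) - 154 + - \frac{10}{-5 + 0} \cdot 22\right) = 66 - \left(484 - 7 \left(- \frac{10}{-5}\right) - 154 + - \frac{10}{-5} \cdot 22\right) = 66 - \left(484 - 7 \left(\left(-10\right) \left(- \frac{1}{5}\right)\right) - 154 + \left(-10\right) \left(- \frac{1}{5}\right) 22\right) = 66 - \left(484 - 14 - 154 + 2 \cdot 22\right) = 66 - \left(484 - 14 - 154 + 44\right) = 66 - 360 = -294$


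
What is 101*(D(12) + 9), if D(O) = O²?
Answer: 15453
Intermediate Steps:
101*(D(12) + 9) = 101*(12² + 9) = 101*(144 + 9) = 101*153 = 15453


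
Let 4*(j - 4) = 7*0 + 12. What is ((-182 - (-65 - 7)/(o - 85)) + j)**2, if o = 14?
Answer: 156175009/5041 ≈ 30981.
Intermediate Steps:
j = 7 (j = 4 + (7*0 + 12)/4 = 4 + (0 + 12)/4 = 4 + (1/4)*12 = 4 + 3 = 7)
((-182 - (-65 - 7)/(o - 85)) + j)**2 = ((-182 - (-65 - 7)/(14 - 85)) + 7)**2 = ((-182 - (-72)/(-71)) + 7)**2 = ((-182 - (-72)*(-1)/71) + 7)**2 = ((-182 - 1*72/71) + 7)**2 = ((-182 - 72/71) + 7)**2 = (-12994/71 + 7)**2 = (-12497/71)**2 = 156175009/5041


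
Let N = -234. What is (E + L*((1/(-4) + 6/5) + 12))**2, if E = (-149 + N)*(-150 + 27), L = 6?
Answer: 222658465689/100 ≈ 2.2266e+9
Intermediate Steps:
E = 47109 (E = (-149 - 234)*(-150 + 27) = -383*(-123) = 47109)
(E + L*((1/(-4) + 6/5) + 12))**2 = (47109 + 6*((1/(-4) + 6/5) + 12))**2 = (47109 + 6*((1*(-1/4) + 6*(1/5)) + 12))**2 = (47109 + 6*((-1/4 + 6/5) + 12))**2 = (47109 + 6*(19/20 + 12))**2 = (47109 + 6*(259/20))**2 = (47109 + 777/10)**2 = (471867/10)**2 = 222658465689/100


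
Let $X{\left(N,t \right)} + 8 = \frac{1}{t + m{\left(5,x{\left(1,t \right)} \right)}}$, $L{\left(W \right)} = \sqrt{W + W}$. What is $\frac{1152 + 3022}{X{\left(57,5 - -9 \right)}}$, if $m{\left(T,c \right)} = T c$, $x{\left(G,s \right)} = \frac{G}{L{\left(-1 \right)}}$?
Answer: $- \frac{6903796}{13121} - \frac{10435 i \sqrt{2}}{13121} \approx -526.16 - 1.1247 i$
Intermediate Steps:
$L{\left(W \right)} = \sqrt{2} \sqrt{W}$ ($L{\left(W \right)} = \sqrt{2 W} = \sqrt{2} \sqrt{W}$)
$x{\left(G,s \right)} = - \frac{i G \sqrt{2}}{2}$ ($x{\left(G,s \right)} = \frac{G}{\sqrt{2} \sqrt{-1}} = \frac{G}{\sqrt{2} i} = \frac{G}{i \sqrt{2}} = G \left(- \frac{i \sqrt{2}}{2}\right) = - \frac{i G \sqrt{2}}{2}$)
$X{\left(N,t \right)} = -8 + \frac{1}{t - \frac{5 i \sqrt{2}}{2}}$ ($X{\left(N,t \right)} = -8 + \frac{1}{t + 5 \left(\left(- \frac{1}{2}\right) i 1 \sqrt{2}\right)} = -8 + \frac{1}{t + 5 \left(- \frac{i \sqrt{2}}{2}\right)} = -8 + \frac{1}{t - \frac{5 i \sqrt{2}}{2}}$)
$\frac{1152 + 3022}{X{\left(57,5 - -9 \right)}} = \frac{1152 + 3022}{2 \frac{1}{2 \left(5 - -9\right) - 5 i \sqrt{2}} \left(1 - 8 \left(5 - -9\right) + 20 i \sqrt{2}\right)} = \frac{4174}{2 \frac{1}{2 \left(5 + 9\right) - 5 i \sqrt{2}} \left(1 - 8 \left(5 + 9\right) + 20 i \sqrt{2}\right)} = \frac{4174}{2 \frac{1}{2 \cdot 14 - 5 i \sqrt{2}} \left(1 - 112 + 20 i \sqrt{2}\right)} = \frac{4174}{2 \frac{1}{28 - 5 i \sqrt{2}} \left(1 - 112 + 20 i \sqrt{2}\right)} = \frac{4174}{2 \frac{1}{28 - 5 i \sqrt{2}} \left(-111 + 20 i \sqrt{2}\right)} = 4174 \frac{28 - 5 i \sqrt{2}}{2 \left(-111 + 20 i \sqrt{2}\right)} = \frac{2087 \left(28 - 5 i \sqrt{2}\right)}{-111 + 20 i \sqrt{2}}$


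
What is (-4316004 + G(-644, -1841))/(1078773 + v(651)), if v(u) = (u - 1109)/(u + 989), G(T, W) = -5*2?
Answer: -3539131480/884593631 ≈ -4.0009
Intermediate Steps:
G(T, W) = -10
v(u) = (-1109 + u)/(989 + u)
(-4316004 + G(-644, -1841))/(1078773 + v(651)) = (-4316004 - 10)/(1078773 + (-1109 + 651)/(989 + 651)) = -4316014/(1078773 - 458/1640) = -4316014/(1078773 + (1/1640)*(-458)) = -4316014/(1078773 - 229/820) = -4316014/884593631/820 = -4316014*820/884593631 = -3539131480/884593631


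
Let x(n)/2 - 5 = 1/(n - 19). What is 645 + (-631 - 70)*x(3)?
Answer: -50219/8 ≈ -6277.4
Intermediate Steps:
x(n) = 10 + 2/(-19 + n) (x(n) = 10 + 2/(n - 19) = 10 + 2/(-19 + n))
645 + (-631 - 70)*x(3) = 645 + (-631 - 70)*(2*(-94 + 5*3)/(-19 + 3)) = 645 - 1402*(-94 + 15)/(-16) = 645 - 1402*(-1)*(-79)/16 = 645 - 701*79/8 = 645 - 55379/8 = -50219/8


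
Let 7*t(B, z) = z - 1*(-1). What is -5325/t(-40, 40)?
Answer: -37275/41 ≈ -909.15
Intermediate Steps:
t(B, z) = ⅐ + z/7 (t(B, z) = (z - 1*(-1))/7 = (z + 1)/7 = (1 + z)/7 = ⅐ + z/7)
-5325/t(-40, 40) = -5325/(⅐ + (⅐)*40) = -5325/(⅐ + 40/7) = -5325/41/7 = -5325*7/41 = -37275/41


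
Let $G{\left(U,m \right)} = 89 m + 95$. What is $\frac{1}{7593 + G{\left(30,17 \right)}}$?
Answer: $\frac{1}{9201} \approx 0.00010868$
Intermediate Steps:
$G{\left(U,m \right)} = 95 + 89 m$
$\frac{1}{7593 + G{\left(30,17 \right)}} = \frac{1}{7593 + \left(95 + 89 \cdot 17\right)} = \frac{1}{7593 + \left(95 + 1513\right)} = \frac{1}{7593 + 1608} = \frac{1}{9201}$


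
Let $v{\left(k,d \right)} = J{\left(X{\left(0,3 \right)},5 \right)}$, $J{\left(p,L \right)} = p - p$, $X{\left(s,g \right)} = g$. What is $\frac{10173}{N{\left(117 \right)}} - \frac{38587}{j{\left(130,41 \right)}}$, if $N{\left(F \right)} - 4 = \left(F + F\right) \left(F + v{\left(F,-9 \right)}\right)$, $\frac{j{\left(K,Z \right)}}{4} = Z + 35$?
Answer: $- \frac{526748321}{4162064} \approx -126.56$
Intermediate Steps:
$J{\left(p,L \right)} = 0$
$j{\left(K,Z \right)} = 140 + 4 Z$ ($j{\left(K,Z \right)} = 4 \left(Z + 35\right) = 4 \left(35 + Z\right) = 140 + 4 Z$)
$v{\left(k,d \right)} = 0$
$N{\left(F \right)} = 4 + 2 F^{2}$ ($N{\left(F \right)} = 4 + \left(F + F\right) \left(F + 0\right) = 4 + 2 F F = 4 + 2 F^{2}$)
$\frac{10173}{N{\left(117 \right)}} - \frac{38587}{j{\left(130,41 \right)}} = \frac{10173}{4 + 2 \cdot 117^{2}} - \frac{38587}{140 + 4 \cdot 41} = \frac{10173}{4 + 2 \cdot 13689} - \frac{38587}{140 + 164} = \frac{10173}{4 + 27378} - \frac{38587}{304} = \frac{10173}{27382} - \frac{38587}{304} = - \frac{526748321}{4162064}$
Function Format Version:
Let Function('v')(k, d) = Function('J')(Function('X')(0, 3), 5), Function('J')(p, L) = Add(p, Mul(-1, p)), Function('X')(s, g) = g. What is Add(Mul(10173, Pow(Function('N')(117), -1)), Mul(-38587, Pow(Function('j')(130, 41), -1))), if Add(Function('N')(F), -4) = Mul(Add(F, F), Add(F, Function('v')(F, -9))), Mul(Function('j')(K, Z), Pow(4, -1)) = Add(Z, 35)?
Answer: Rational(-526748321, 4162064) ≈ -126.56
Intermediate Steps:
Function('J')(p, L) = 0
Function('j')(K, Z) = Add(140, Mul(4, Z)) (Function('j')(K, Z) = Mul(4, Add(Z, 35)) = Mul(4, Add(35, Z)) = Add(140, Mul(4, Z)))
Function('v')(k, d) = 0
Function('N')(F) = Add(4, Mul(2, Pow(F, 2))) (Function('N')(F) = Add(4, Mul(Add(F, F), Add(F, 0))) = Add(4, Mul(Mul(2, F), F)) = Add(4, Mul(2, Pow(F, 2))))
Add(Mul(10173, Pow(Function('N')(117), -1)), Mul(-38587, Pow(Function('j')(130, 41), -1))) = Add(Mul(10173, Pow(Add(4, Mul(2, Pow(117, 2))), -1)), Mul(-38587, Pow(Add(140, Mul(4, 41)), -1))) = Add(Mul(10173, Pow(Add(4, Mul(2, 13689)), -1)), Mul(-38587, Pow(Add(140, 164), -1))) = Add(Mul(10173, Pow(Add(4, 27378), -1)), Mul(-38587, Pow(304, -1))) = Add(Mul(10173, Pow(27382, -1)), Mul(-38587, Rational(1, 304))) = Add(Mul(10173, Rational(1, 27382)), Rational(-38587, 304)) = Add(Rational(10173, 27382), Rational(-38587, 304)) = Rational(-526748321, 4162064)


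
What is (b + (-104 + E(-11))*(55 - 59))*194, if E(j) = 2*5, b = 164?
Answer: 104760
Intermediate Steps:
E(j) = 10
(b + (-104 + E(-11))*(55 - 59))*194 = (164 + (-104 + 10)*(55 - 59))*194 = (164 - 94*(-4))*194 = (164 + 376)*194 = 540*194 = 104760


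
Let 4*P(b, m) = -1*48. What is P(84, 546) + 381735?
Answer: 381723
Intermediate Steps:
P(b, m) = -12 (P(b, m) = (-1*48)/4 = (1/4)*(-48) = -12)
P(84, 546) + 381735 = -12 + 381735 = 381723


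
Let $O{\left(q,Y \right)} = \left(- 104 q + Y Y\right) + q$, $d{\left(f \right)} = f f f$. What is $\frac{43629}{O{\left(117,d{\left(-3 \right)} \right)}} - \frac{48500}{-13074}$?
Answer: $- \frac{1182697}{8223546} \approx -0.14382$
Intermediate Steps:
$d{\left(f \right)} = f^{3}$ ($d{\left(f \right)} = f^{2} f = f^{3}$)
$O{\left(q,Y \right)} = Y^{2} - 103 q$ ($O{\left(q,Y \right)} = \left(- 104 q + Y^{2}\right) + q = \left(Y^{2} - 104 q\right) + q = Y^{2} - 103 q$)
$\frac{43629}{O{\left(117,d{\left(-3 \right)} \right)}} - \frac{48500}{-13074} = \frac{43629}{\left(\left(-3\right)^{3}\right)^{2} - 12051} - \frac{48500}{-13074} = \frac{43629}{\left(-27\right)^{2} - 12051} - - \frac{24250}{6537} = \frac{43629}{729 - 12051} + \frac{24250}{6537} = \frac{43629}{-11322} + \frac{24250}{6537} = 43629 \left(- \frac{1}{11322}\right) + \frac{24250}{6537} = - \frac{14543}{3774} + \frac{24250}{6537} = - \frac{1182697}{8223546}$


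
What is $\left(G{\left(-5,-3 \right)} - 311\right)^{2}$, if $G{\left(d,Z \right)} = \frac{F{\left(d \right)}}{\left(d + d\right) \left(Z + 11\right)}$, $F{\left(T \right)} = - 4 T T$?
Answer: $\frac{1535121}{16} \approx 95945.0$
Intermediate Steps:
$F{\left(T \right)} = - 4 T^{2}$
$G{\left(d,Z \right)} = - \frac{2 d}{11 + Z}$ ($G{\left(d,Z \right)} = \frac{\left(-4\right) d^{2}}{\left(d + d\right) \left(Z + 11\right)} = \frac{\left(-4\right) d^{2}}{2 d \left(11 + Z\right)} = - 4 d^{2} \frac{1}{2 d \left(11 + Z\right)} = - \frac{2 d}{11 + Z}$)
$\left(G{\left(-5,-3 \right)} - 311\right)^{2} = \left(\left(-2\right) \left(-5\right) \frac{1}{11 - 3} - 311\right)^{2} = \left(\left(-2\right) \left(-5\right) \frac{1}{8} - 311\right)^{2} = \left(\frac{5}{4} - 311\right)^{2} = \left(- \frac{1239}{4}\right)^{2} = \frac{1535121}{16}$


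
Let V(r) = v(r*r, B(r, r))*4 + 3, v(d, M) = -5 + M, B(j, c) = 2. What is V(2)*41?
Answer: -369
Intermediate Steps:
V(r) = -9 (V(r) = (-5 + 2)*4 + 3 = -3*4 + 3 = -12 + 3 = -9)
V(2)*41 = -9*41 = -369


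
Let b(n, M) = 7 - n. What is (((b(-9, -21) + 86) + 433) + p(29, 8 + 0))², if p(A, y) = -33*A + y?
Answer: 171396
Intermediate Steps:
p(A, y) = y - 33*A
(((b(-9, -21) + 86) + 433) + p(29, 8 + 0))² = ((((7 - 1*(-9)) + 86) + 433) + ((8 + 0) - 33*29))² = ((((7 + 9) + 86) + 433) + (8 - 957))² = (((16 + 86) + 433) - 949)² = ((102 + 433) - 949)² = (535 - 949)² = (-414)² = 171396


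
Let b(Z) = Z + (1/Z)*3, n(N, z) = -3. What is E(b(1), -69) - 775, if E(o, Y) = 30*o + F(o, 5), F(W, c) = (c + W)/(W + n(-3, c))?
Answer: -646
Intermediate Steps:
b(Z) = Z + 3/Z
F(W, c) = (W + c)/(-3 + W) (F(W, c) = (c + W)/(W - 3) = (W + c)/(-3 + W))
E(o, Y) = 30*o + (5 + o)/(-3 + o) (E(o, Y) = 30*o + (o + 5)/(-3 + o) = 30*o + (5 + o)/(-3 + o))
E(b(1), -69) - 775 = (5 + (1 + 3/1) + 30*(1 + 3/1)*(-3 + (1 + 3/1)))/(-3 + (1 + 3/1)) - 775 = (5 + (1 + 3*1) + 30*(1 + 3*1)*(-3 + (1 + 3*1)))/(-3 + (1 + 3*1)) - 775 = (5 + (1 + 3) + 30*(1 + 3)*(-3 + (1 + 3)))/(-3 + (1 + 3)) - 775 = (5 + 4 + 30*4*(-3 + 4))/(-3 + 4) - 775 = (5 + 4 + 30*4*1)/1 - 775 = 1*(5 + 4 + 120) - 775 = 1*129 - 775 = 129 - 775 = -646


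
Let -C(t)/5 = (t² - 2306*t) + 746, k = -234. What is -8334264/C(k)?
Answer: 4167132/1487765 ≈ 2.8009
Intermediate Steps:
C(t) = -3730 - 5*t² + 11530*t (C(t) = -5*((t² - 2306*t) + 746) = -5*(746 + t² - 2306*t) = -3730 - 5*t² + 11530*t)
-8334264/C(k) = -8334264/(-3730 - 5*(-234)² + 11530*(-234)) = -8334264/(-3730 - 5*54756 - 2698020) = -8334264/(-3730 - 273780 - 2698020) = -8334264/(-2975530) = -8334264*(-1/2975530) = 4167132/1487765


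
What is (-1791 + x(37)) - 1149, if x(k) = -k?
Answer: -2977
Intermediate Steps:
(-1791 + x(37)) - 1149 = (-1791 - 1*37) - 1149 = (-1791 - 37) - 1149 = -1828 - 1149 = -2977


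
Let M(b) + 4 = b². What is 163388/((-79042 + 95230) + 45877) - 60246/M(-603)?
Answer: 2226781030/902685773 ≈ 2.4668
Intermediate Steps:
M(b) = -4 + b²
163388/((-79042 + 95230) + 45877) - 60246/M(-603) = 163388/((-79042 + 95230) + 45877) - 60246/(-4 + (-603)²) = 163388/(16188 + 45877) - 60246/(-4 + 363609) = 163388/62065 - 60246/363605 = 2226781030/902685773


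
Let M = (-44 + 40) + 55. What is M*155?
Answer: 7905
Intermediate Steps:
M = 51 (M = -4 + 55 = 51)
M*155 = 51*155 = 7905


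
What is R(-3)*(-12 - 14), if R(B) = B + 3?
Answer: 0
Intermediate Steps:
R(B) = 3 + B
R(-3)*(-12 - 14) = (3 - 3)*(-12 - 14) = 0*(-26) = 0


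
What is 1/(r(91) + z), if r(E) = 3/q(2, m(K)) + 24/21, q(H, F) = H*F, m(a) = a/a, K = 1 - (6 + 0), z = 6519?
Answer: 14/91303 ≈ 0.00015334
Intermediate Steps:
K = -5 (K = 1 - 1*6 = 1 - 6 = -5)
m(a) = 1
q(H, F) = F*H
r(E) = 37/14 (r(E) = 3/((1*2)) + 24/21 = 3/2 + 24*(1/21) = 3*(½) + 8/7 = 3/2 + 8/7 = 37/14)
1/(r(91) + z) = 1/(37/14 + 6519) = 1/(91303/14) = 14/91303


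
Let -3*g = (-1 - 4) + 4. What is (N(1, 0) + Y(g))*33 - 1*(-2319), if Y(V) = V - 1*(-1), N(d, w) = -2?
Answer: 2297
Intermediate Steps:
g = 1/3 (g = -((-1 - 4) + 4)/3 = -(-5 + 4)/3 = -1/3*(-1) = 1/3 ≈ 0.33333)
Y(V) = 1 + V (Y(V) = V + 1 = 1 + V)
(N(1, 0) + Y(g))*33 - 1*(-2319) = (-2 + (1 + 1/3))*33 - 1*(-2319) = (-2 + 4/3)*33 + 2319 = -2/3*33 + 2319 = -22 + 2319 = 2297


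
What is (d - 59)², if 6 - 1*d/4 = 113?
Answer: 237169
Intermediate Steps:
d = -428 (d = 24 - 4*113 = 24 - 452 = -428)
(d - 59)² = (-428 - 59)² = (-487)² = 237169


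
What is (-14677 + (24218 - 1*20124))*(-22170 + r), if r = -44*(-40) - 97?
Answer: 217025581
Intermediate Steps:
r = 1663 (r = 1760 - 97 = 1663)
(-14677 + (24218 - 1*20124))*(-22170 + r) = (-14677 + (24218 - 1*20124))*(-22170 + 1663) = (-14677 + (24218 - 20124))*(-20507) = (-14677 + 4094)*(-20507) = -10583*(-20507) = 217025581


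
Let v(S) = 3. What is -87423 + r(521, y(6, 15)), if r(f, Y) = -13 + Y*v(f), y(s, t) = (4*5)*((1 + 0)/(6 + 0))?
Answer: -87426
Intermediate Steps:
y(s, t) = 10/3 (y(s, t) = 20*(1/6) = 20*(1*(⅙)) = 20*(⅙) = 10/3)
r(f, Y) = -13 + 3*Y (r(f, Y) = -13 + Y*3 = -13 + 3*Y)
-87423 + r(521, y(6, 15)) = -87423 + (-13 + 3*(10/3)) = -87423 + (-13 + 10) = -87423 - 3 = -87426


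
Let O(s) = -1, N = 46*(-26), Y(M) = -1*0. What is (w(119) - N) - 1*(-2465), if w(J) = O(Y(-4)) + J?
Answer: 3779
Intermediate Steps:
Y(M) = 0
N = -1196
w(J) = -1 + J
(w(119) - N) - 1*(-2465) = ((-1 + 119) - 1*(-1196)) - 1*(-2465) = (118 + 1196) + 2465 = 1314 + 2465 = 3779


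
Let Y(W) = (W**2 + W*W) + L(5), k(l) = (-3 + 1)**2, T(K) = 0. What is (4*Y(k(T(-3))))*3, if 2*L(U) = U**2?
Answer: 534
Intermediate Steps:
L(U) = U**2/2
k(l) = 4 (k(l) = (-2)**2 = 4)
Y(W) = 25/2 + 2*W**2 (Y(W) = (W**2 + W*W) + (1/2)*5**2 = (W**2 + W**2) + (1/2)*25 = 2*W**2 + 25/2 = 25/2 + 2*W**2)
(4*Y(k(T(-3))))*3 = (4*(25/2 + 2*4**2))*3 = (4*(25/2 + 2*16))*3 = (4*(25/2 + 32))*3 = (4*(89/2))*3 = 178*3 = 534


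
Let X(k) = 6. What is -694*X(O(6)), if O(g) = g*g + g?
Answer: -4164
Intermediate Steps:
O(g) = g + g² (O(g) = g² + g = g + g²)
-694*X(O(6)) = -694*6 = -4164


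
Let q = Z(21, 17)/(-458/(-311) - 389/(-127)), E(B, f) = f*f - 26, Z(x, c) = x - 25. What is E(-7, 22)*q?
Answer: -72358504/179145 ≈ -403.91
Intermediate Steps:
Z(x, c) = -25 + x
E(B, f) = -26 + f² (E(B, f) = f² - 26 = -26 + f²)
q = -157988/179145 (q = (-25 + 21)/(-458/(-311) - 389/(-127)) = -4/(-458*(-1/311) - 389*(-1/127)) = -4/(458/311 + 389/127) = -4/179145/39497 = -4*39497/179145 = -157988/179145 ≈ -0.88190)
E(-7, 22)*q = (-26 + 22²)*(-157988/179145) = (-26 + 484)*(-157988/179145) = 458*(-157988/179145) = -72358504/179145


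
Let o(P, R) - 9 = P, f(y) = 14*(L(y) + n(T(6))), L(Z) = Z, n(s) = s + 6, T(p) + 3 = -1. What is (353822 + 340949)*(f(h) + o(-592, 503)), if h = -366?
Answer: -3945604509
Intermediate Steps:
T(p) = -4 (T(p) = -3 - 1 = -4)
n(s) = 6 + s
f(y) = 28 + 14*y (f(y) = 14*(y + (6 - 4)) = 14*(y + 2) = 14*(2 + y) = 28 + 14*y)
o(P, R) = 9 + P
(353822 + 340949)*(f(h) + o(-592, 503)) = (353822 + 340949)*((28 + 14*(-366)) + (9 - 592)) = 694771*((28 - 5124) - 583) = 694771*(-5096 - 583) = 694771*(-5679) = -3945604509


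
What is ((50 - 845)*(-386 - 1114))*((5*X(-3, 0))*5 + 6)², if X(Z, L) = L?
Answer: 42930000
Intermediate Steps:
((50 - 845)*(-386 - 1114))*((5*X(-3, 0))*5 + 6)² = ((50 - 845)*(-386 - 1114))*((5*0)*5 + 6)² = (-795*(-1500))*(0*5 + 6)² = 1192500*(0 + 6)² = 1192500*6² = 1192500*36 = 42930000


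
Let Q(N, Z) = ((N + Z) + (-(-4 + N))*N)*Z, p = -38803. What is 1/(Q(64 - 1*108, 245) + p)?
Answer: -1/506998 ≈ -1.9724e-6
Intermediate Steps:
Q(N, Z) = Z*(N + Z + N*(4 - N)) (Q(N, Z) = ((N + Z) + (4 - N)*N)*Z = ((N + Z) + N*(4 - N))*Z = (N + Z + N*(4 - N))*Z = Z*(N + Z + N*(4 - N)))
1/(Q(64 - 1*108, 245) + p) = 1/(245*(245 - (64 - 1*108)**2 + 5*(64 - 1*108)) - 38803) = 1/(245*(245 - (64 - 108)**2 + 5*(64 - 108)) - 38803) = 1/(245*(245 - 1*(-44)**2 + 5*(-44)) - 38803) = 1/(245*(245 - 1*1936 - 220) - 38803) = 1/(245*(245 - 1936 - 220) - 38803) = 1/(245*(-1911) - 38803) = 1/(-468195 - 38803) = 1/(-506998) = -1/506998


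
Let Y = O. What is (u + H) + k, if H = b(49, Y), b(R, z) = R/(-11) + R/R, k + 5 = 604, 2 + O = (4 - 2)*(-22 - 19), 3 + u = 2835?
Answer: 37703/11 ≈ 3427.5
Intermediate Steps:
u = 2832 (u = -3 + 2835 = 2832)
O = -84 (O = -2 + (4 - 2)*(-22 - 19) = -2 + 2*(-41) = -2 - 82 = -84)
Y = -84
k = 599 (k = -5 + 604 = 599)
b(R, z) = 1 - R/11 (b(R, z) = R*(-1/11) + 1 = -R/11 + 1 = 1 - R/11)
H = -38/11 (H = 1 - 1/11*49 = 1 - 49/11 = -38/11 ≈ -3.4545)
(u + H) + k = (2832 - 38/11) + 599 = 31114/11 + 599 = 37703/11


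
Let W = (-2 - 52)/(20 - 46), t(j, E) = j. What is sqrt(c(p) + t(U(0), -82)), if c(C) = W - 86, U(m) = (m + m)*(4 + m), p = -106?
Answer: I*sqrt(14183)/13 ≈ 9.1609*I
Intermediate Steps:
U(m) = 2*m*(4 + m) (U(m) = (2*m)*(4 + m) = 2*m*(4 + m))
W = 27/13 (W = -54/(-26) = -54*(-1/26) = 27/13 ≈ 2.0769)
c(C) = -1091/13 (c(C) = 27/13 - 86 = -1091/13)
sqrt(c(p) + t(U(0), -82)) = sqrt(-1091/13 + 2*0*(4 + 0)) = sqrt(-1091/13 + 2*0*4) = sqrt(-1091/13 + 0) = sqrt(-1091/13) = I*sqrt(14183)/13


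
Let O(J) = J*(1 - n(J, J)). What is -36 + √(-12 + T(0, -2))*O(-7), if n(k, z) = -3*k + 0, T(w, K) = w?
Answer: -36 + 280*I*√3 ≈ -36.0 + 484.97*I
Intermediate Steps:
n(k, z) = -3*k
O(J) = J*(1 + 3*J) (O(J) = J*(1 - (-3)*J) = J*(1 + 3*J))
-36 + √(-12 + T(0, -2))*O(-7) = -36 + √(-12 + 0)*(-7*(1 + 3*(-7))) = -36 + √(-12)*(-7*(1 - 21)) = -36 + (2*I*√3)*(-7*(-20)) = -36 + (2*I*√3)*140 = -36 + 280*I*√3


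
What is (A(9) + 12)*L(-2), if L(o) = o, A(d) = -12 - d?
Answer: 18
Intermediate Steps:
(A(9) + 12)*L(-2) = ((-12 - 1*9) + 12)*(-2) = ((-12 - 9) + 12)*(-2) = (-21 + 12)*(-2) = -9*(-2) = 18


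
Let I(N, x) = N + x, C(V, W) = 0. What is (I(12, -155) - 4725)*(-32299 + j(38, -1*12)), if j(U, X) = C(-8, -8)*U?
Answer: 157231532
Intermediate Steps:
j(U, X) = 0 (j(U, X) = 0*U = 0)
(I(12, -155) - 4725)*(-32299 + j(38, -1*12)) = ((12 - 155) - 4725)*(-32299 + 0) = (-143 - 4725)*(-32299) = -4868*(-32299) = 157231532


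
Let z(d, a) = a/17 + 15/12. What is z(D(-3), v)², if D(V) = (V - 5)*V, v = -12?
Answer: 1369/4624 ≈ 0.29606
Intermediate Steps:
D(V) = V*(-5 + V) (D(V) = (-5 + V)*V = V*(-5 + V))
z(d, a) = 5/4 + a/17 (z(d, a) = a*(1/17) + 15*(1/12) = a/17 + 5/4 = 5/4 + a/17)
z(D(-3), v)² = (5/4 + (1/17)*(-12))² = (5/4 - 12/17)² = (37/68)² = 1369/4624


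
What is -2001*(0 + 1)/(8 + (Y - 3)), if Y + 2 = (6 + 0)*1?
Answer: -667/3 ≈ -222.33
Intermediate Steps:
Y = 4 (Y = -2 + (6 + 0)*1 = -2 + 6*1 = -2 + 6 = 4)
-2001*(0 + 1)/(8 + (Y - 3)) = -2001*(0 + 1)/(8 + (4 - 3)) = -2001/(8 + 1) = -2001/9 = -2001*⅑ = -667/3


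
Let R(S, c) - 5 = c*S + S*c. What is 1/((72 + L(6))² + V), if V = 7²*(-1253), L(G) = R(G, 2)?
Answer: -1/51196 ≈ -1.9533e-5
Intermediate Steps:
R(S, c) = 5 + 2*S*c (R(S, c) = 5 + (c*S + S*c) = 5 + (S*c + S*c) = 5 + 2*S*c)
L(G) = 5 + 4*G (L(G) = 5 + 2*G*2 = 5 + 4*G)
V = -61397 (V = 49*(-1253) = -61397)
1/((72 + L(6))² + V) = 1/((72 + (5 + 4*6))² - 61397) = 1/((72 + (5 + 24))² - 61397) = 1/((72 + 29)² - 61397) = 1/(101² - 61397) = 1/(10201 - 61397) = 1/(-51196) = -1/51196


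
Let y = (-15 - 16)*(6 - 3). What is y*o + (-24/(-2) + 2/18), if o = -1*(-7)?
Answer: -5750/9 ≈ -638.89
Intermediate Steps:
o = 7
y = -93 (y = -31*3 = -93)
y*o + (-24/(-2) + 2/18) = -93*7 + (-24/(-2) + 2/18) = -651 + (-24*(-1/2) + 2*(1/18)) = -651 + (12 + 1/9) = -651 + 109/9 = -5750/9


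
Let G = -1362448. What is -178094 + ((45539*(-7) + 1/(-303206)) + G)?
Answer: -563755463891/303206 ≈ -1.8593e+6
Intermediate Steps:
-178094 + ((45539*(-7) + 1/(-303206)) + G) = -178094 + ((45539*(-7) + 1/(-303206)) - 1362448) = -178094 + ((-318773 - 1/303206) - 1362448) = -178094 + (-96653886239/303206 - 1362448) = -178094 - 509756294527/303206 = -563755463891/303206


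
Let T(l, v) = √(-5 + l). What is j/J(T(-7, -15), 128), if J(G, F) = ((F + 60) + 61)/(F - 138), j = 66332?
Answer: -663320/249 ≈ -2663.9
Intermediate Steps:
J(G, F) = (121 + F)/(-138 + F) (J(G, F) = ((60 + F) + 61)/(-138 + F) = (121 + F)/(-138 + F))
j/J(T(-7, -15), 128) = 66332/(((121 + 128)/(-138 + 128))) = 66332/((249/(-10))) = 66332/((-⅒*249)) = 66332/(-249/10) = 66332*(-10/249) = -663320/249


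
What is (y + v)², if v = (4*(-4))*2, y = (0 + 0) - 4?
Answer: 1296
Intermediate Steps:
y = -4 (y = 0 - 4 = -4)
v = -32 (v = -16*2 = -32)
(y + v)² = (-4 - 32)² = (-36)² = 1296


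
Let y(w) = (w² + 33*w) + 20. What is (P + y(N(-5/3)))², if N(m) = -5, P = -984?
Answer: 1218816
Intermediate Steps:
y(w) = 20 + w² + 33*w
(P + y(N(-5/3)))² = (-984 + (20 + (-5)² + 33*(-5)))² = (-984 + (20 + 25 - 165))² = (-984 - 120)² = (-1104)² = 1218816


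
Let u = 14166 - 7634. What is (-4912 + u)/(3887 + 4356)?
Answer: 1620/8243 ≈ 0.19653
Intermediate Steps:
u = 6532
(-4912 + u)/(3887 + 4356) = (-4912 + 6532)/(3887 + 4356) = 1620/8243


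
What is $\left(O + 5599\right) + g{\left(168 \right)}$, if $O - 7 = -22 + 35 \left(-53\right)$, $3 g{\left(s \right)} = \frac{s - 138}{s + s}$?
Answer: $\frac{626477}{168} \approx 3729.0$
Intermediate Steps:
$g{\left(s \right)} = \frac{-138 + s}{6 s}$ ($g{\left(s \right)} = \frac{\left(s - 138\right) \frac{1}{s + s}}{3} = \frac{\left(-138 + s\right) \frac{1}{2 s}}{3} = \frac{\frac{1}{2} \frac{1}{s} \left(-138 + s\right)}{3} = \frac{-138 + s}{6 s}$)
$O = -1870$ ($O = 7 + \left(-22 + 35 \left(-53\right)\right) = 7 - 1877 = -1870$)
$\left(O + 5599\right) + g{\left(168 \right)} = \left(-1870 + 5599\right) + \frac{-138 + 168}{6 \cdot 168} = 3729 + \frac{1}{6} \cdot \frac{1}{168} \cdot 30 = 3729 + \frac{5}{168} = \frac{626477}{168}$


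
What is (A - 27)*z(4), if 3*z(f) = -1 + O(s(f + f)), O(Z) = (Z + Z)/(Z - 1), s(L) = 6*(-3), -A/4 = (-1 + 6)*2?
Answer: -1139/57 ≈ -19.982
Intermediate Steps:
A = -40 (A = -4*(-1 + 6)*2 = -20*2 = -4*10 = -40)
s(L) = -18
O(Z) = 2*Z/(-1 + Z) (O(Z) = (2*Z)/(-1 + Z) = 2*Z/(-1 + Z))
z(f) = 17/57 (z(f) = (-1 + 2*(-18)/(-1 - 18))/3 = (-1 + 2*(-18)/(-19))/3 = (-1 + 2*(-18)*(-1/19))/3 = (-1 + 36/19)/3 = (1/3)*(17/19) = 17/57)
(A - 27)*z(4) = (-40 - 27)*(17/57) = -67*17/57 = -1139/57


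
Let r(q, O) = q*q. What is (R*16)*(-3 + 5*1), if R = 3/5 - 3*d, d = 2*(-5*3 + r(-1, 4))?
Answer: 13536/5 ≈ 2707.2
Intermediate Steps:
r(q, O) = q²
d = -28 (d = 2*(-5*3 + (-1)²) = 2*(-15 + 1) = 2*(-14) = -28)
R = 423/5 (R = 3/5 - 3*(-28) = 3*(⅕) + 84 = ⅗ + 84 = 423/5 ≈ 84.600)
(R*16)*(-3 + 5*1) = ((423/5)*16)*(-3 + 5*1) = 6768*(-3 + 5)/5 = (6768/5)*2 = 13536/5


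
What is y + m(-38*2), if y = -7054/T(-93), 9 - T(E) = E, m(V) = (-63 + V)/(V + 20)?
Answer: -190423/2856 ≈ -66.675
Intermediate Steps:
m(V) = (-63 + V)/(20 + V)
T(E) = 9 - E
y = -3527/51 (y = -7054/(9 - 1*(-93)) = -7054/(9 + 93) = -7054/102 = -7054*1/102 = -3527/51 ≈ -69.157)
y + m(-38*2) = -3527/51 + (-63 - 38*2)/(20 - 38*2) = -3527/51 + (-63 - 76)/(20 - 76) = -3527/51 - 139/(-56) = -3527/51 - 1/56*(-139) = -3527/51 + 139/56 = -190423/2856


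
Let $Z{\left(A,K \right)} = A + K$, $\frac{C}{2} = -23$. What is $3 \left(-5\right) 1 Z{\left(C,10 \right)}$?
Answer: $540$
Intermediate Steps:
$C = -46$ ($C = 2 \left(-23\right) = -46$)
$3 \left(-5\right) 1 Z{\left(C,10 \right)} = 3 \left(-5\right) 1 \left(-46 + 10\right) = \left(-15\right) 1 \left(-36\right) = \left(-15\right) \left(-36\right) = 540$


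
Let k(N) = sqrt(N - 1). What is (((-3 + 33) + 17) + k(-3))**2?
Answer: 2205 + 188*I ≈ 2205.0 + 188.0*I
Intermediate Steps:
k(N) = sqrt(-1 + N)
(((-3 + 33) + 17) + k(-3))**2 = (((-3 + 33) + 17) + sqrt(-1 - 3))**2 = ((30 + 17) + sqrt(-4))**2 = (47 + 2*I)**2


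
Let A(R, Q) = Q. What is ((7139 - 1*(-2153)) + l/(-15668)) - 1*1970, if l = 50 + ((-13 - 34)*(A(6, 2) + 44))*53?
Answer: 28708908/3917 ≈ 7329.3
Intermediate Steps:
l = -114536 (l = 50 + ((-13 - 34)*(2 + 44))*53 = 50 - 47*46*53 = 50 - 2162*53 = 50 - 114586 = -114536)
((7139 - 1*(-2153)) + l/(-15668)) - 1*1970 = ((7139 - 1*(-2153)) - 114536/(-15668)) - 1*1970 = ((7139 + 2153) - 114536*(-1/15668)) - 1970 = (9292 + 28634/3917) - 1970 = 36425398/3917 - 1970 = 28708908/3917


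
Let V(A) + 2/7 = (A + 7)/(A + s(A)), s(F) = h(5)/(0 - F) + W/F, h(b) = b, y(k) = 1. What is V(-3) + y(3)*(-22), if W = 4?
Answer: -333/14 ≈ -23.786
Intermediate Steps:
s(F) = -1/F (s(F) = 5/(0 - F) + 4/F = 5/((-F)) + 4/F = 5*(-1/F) + 4/F = -5/F + 4/F = -1/F)
V(A) = -2/7 + (7 + A)/(A - 1/A) (V(A) = -2/7 + (A + 7)/(A - 1/A) = -2/7 + (7 + A)/(A - 1/A))
V(-3) + y(3)*(-22) = (2 - 3*(49 + 5*(-3)))/(7*(-1 + (-3)²)) + 1*(-22) = (2 - 3*(49 - 15))/(7*(-1 + 9)) - 22 = (⅐)*(2 - 3*34)/8 - 22 = (⅐)*(⅛)*(2 - 102) - 22 = (⅐)*(⅛)*(-100) - 22 = -25/14 - 22 = -333/14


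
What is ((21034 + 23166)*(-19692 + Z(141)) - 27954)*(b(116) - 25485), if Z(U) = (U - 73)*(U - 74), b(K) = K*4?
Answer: 16740028672234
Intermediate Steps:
b(K) = 4*K
Z(U) = (-74 + U)*(-73 + U) (Z(U) = (-73 + U)*(-74 + U) = (-74 + U)*(-73 + U))
((21034 + 23166)*(-19692 + Z(141)) - 27954)*(b(116) - 25485) = ((21034 + 23166)*(-19692 + (5402 + 141² - 147*141)) - 27954)*(4*116 - 25485) = (44200*(-19692 + (5402 + 19881 - 20727)) - 27954)*(464 - 25485) = (44200*(-19692 + 4556) - 27954)*(-25021) = (44200*(-15136) - 27954)*(-25021) = (-669011200 - 27954)*(-25021) = -669039154*(-25021) = 16740028672234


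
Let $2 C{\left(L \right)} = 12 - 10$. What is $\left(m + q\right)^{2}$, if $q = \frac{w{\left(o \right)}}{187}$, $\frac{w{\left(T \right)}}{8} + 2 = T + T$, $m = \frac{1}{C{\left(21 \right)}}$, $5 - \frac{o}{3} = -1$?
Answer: $\frac{729}{121} \approx 6.0248$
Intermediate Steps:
$o = 18$ ($o = 15 - -3 = 15 + 3 = 18$)
$C{\left(L \right)} = 1$ ($C{\left(L \right)} = \frac{12 - 10}{2} = \frac{1}{2} \cdot 2 = 1$)
$m = 1$ ($m = 1^{-1} = 1$)
$w{\left(T \right)} = -16 + 16 T$ ($w{\left(T \right)} = -16 + 8 \left(T + T\right) = -16 + 8 \cdot 2 T = -16 + 16 T$)
$q = \frac{16}{11}$ ($q = \frac{-16 + 16 \cdot 18}{187} = \left(-16 + 288\right) \frac{1}{187} = 272 \cdot \frac{1}{187} = \frac{16}{11} \approx 1.4545$)
$\left(m + q\right)^{2} = \left(1 + \frac{16}{11}\right)^{2} = \left(\frac{27}{11}\right)^{2} = \frac{729}{121}$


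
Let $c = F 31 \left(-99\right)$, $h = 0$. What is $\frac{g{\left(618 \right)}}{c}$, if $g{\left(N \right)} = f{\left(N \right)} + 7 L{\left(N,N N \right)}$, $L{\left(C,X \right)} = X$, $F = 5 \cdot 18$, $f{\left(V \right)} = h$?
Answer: $- \frac{148526}{15345} \approx -9.6791$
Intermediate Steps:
$f{\left(V \right)} = 0$
$F = 90$
$g{\left(N \right)} = 7 N^{2}$ ($g{\left(N \right)} = 0 + 7 N N = 0 + 7 N^{2} = 7 N^{2}$)
$c = -276210$ ($c = 90 \cdot 31 \left(-99\right) = 2790 \left(-99\right) = -276210$)
$\frac{g{\left(618 \right)}}{c} = \frac{7 \cdot 618^{2}}{-276210} = 7 \cdot 381924 \left(- \frac{1}{276210}\right) = 2673468 \left(- \frac{1}{276210}\right) = - \frac{148526}{15345}$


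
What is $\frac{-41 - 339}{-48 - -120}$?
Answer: $- \frac{95}{18} \approx -5.2778$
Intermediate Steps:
$\frac{-41 - 339}{-48 - -120} = - \frac{380}{-48 + 120} = - \frac{380}{72} = \left(-380\right) \frac{1}{72} = - \frac{95}{18}$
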